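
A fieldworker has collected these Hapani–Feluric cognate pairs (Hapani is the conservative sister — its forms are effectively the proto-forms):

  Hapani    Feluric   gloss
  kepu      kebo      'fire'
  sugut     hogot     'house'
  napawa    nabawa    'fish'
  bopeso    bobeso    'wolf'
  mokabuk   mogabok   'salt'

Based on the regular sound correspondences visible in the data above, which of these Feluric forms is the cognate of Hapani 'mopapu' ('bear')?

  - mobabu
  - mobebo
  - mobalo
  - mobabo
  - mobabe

mobabo

napawa ~ nabawa — Hapani p corresponds to Feluric b between vowels (before a back vowel).
kepu ~ kebo — Hapani p corresponds to Feluric b between vowels (before a back vowel).
kepu ~ kebo — Hapani u corresponds to Feluric o word-finally.
Applying these to Hapani 'mopapu':
  mopapu → mobapu   (p→b between vowels (before a back vowel))
  mobapu → mobabu   (p→b between vowels (before a back vowel))
  mobabu → mobabo   (u→o word-finally)
So the Feluric cognate is 'mobabo'.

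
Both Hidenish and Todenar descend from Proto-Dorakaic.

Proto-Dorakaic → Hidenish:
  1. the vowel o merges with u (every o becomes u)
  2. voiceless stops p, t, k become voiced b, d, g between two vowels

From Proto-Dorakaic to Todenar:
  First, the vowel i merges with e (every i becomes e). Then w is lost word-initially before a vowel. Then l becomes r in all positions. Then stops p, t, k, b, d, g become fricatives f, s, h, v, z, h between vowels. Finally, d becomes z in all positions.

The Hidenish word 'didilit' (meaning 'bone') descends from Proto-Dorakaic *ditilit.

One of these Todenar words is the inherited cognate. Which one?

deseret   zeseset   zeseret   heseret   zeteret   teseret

zeseret

Todenar: *ditilit
  ditilit → detelet   [vowel merger]
  detelet (rule 2 does not apply)
  detelet → deteret   [unconditioned shift]
  deteret → deseret   [intervocalic lenition]
  deseret → zeseret   [unconditioned shift]
  giving Todenar zeseret.
Among the options, 'zeseret' alone shows every Todenar change applied in order.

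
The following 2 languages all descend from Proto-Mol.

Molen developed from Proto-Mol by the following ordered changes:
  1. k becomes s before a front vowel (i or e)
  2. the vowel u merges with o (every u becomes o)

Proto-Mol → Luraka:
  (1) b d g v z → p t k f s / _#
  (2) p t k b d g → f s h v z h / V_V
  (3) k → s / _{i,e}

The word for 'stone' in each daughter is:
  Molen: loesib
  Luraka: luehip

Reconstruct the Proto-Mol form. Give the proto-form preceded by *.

*luekib

Position 6: Molen has b, Luraka has p. Molen preserves b here (none of its changes turn any other segment into b), so the proto-segment is *b.
Position 2: Molen has o, Luraka has u. Luraka preserves u here (none of its changes turn any other segment into u), so the proto-segment is *u.
This points to *luekib. Verify forward in each daughter:
Molen: *luekib
  luekib → luesib   [palatalisation]
  luesib → loesib   [vowel merger]
  giving Molen loesib.
Luraka: *luekib
  luekib → luekip   [final devoicing]
  luekip → luehip   [intervocalic lenition]
  luehip (rule 3 does not apply)
  giving Luraka luehip.
*luekib is the unique common source.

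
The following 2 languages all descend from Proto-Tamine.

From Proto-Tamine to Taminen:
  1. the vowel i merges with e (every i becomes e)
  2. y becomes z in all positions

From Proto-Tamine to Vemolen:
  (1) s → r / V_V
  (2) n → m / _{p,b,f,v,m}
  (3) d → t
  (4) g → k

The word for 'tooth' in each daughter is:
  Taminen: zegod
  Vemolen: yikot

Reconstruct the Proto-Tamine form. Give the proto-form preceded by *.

Position 1: Taminen has z, Vemolen has y. Vemolen preserves y here (none of its changes turn any other segment into y), so the proto-segment is *y.
Position 3: Taminen has g, Vemolen has k. Taminen preserves g here (none of its changes turn any other segment into g), so the proto-segment is *g.
Verify the candidate proto-form against each daughter:
Taminen: *yigod
  yigod → yegod   [vowel merger]
  yegod → zegod   [unconditioned shift]
  giving Taminen zegod.
Vemolen: start from *yigod.
  rule 1: no change — yigod
  rule 2: no change — yigod
  rule 3 (unconditioned shift): yigod → yigot
  rule 4 (unconditioned shift): yigot → yikot
  ⇒ Vemolen yikot
No other proto-form is consistent with every reflex, so the reconstruction is *yigod.

*yigod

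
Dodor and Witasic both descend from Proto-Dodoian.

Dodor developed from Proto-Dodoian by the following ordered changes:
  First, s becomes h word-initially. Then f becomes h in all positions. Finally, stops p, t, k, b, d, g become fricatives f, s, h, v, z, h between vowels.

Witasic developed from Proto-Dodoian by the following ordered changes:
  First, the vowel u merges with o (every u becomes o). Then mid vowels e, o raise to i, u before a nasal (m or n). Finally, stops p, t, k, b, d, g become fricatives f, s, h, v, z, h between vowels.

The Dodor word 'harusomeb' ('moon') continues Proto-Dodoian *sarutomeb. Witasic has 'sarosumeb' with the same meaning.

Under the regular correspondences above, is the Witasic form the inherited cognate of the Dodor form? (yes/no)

yes

Derive the expected Witasic reflex of *sarutomeb:
Witasic: start from *sarutomeb.
  rule 1 (vowel merger): sarutomeb → sarotomeb
  rule 2 (pre-nasal raising): sarotomeb → sarotumeb
  rule 3 (intervocalic lenition): sarotumeb → sarosumeb
  ⇒ Witasic sarosumeb
Witasic 'sarosumeb' matches the regular reflex exactly, so the pair is cognate.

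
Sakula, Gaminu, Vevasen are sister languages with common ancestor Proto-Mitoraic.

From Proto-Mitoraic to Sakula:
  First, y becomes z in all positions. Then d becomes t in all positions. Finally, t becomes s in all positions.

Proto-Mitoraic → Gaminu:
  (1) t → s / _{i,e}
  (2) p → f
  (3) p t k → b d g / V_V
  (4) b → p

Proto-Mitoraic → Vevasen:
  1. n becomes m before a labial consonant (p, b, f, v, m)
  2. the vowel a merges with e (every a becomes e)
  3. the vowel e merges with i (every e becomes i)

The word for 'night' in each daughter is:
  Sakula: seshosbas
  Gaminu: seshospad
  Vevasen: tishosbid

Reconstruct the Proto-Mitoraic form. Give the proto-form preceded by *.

Position 1: Sakula has s, Gaminu has s, Vevasen has t. Vevasen preserves t here (none of its changes turn any other segment into t), so the proto-segment is *t.
Position 9: Sakula has s, Gaminu has d, Vevasen has d. Vevasen preserves d here (none of its changes turn any other segment into d), so the proto-segment is *d.
This points to *teshosbad. Verify forward in each daughter:
Sakula: *teshosbad > teshosbat > seshosbas  (by unconditioned shift, unconditioned shift)
Gaminu: *teshosbad > seshosbad > seshospad  (by palatalisation, unconditioned shift)
Vevasen: *teshosbad > teshosbed > tishosbid  (by vowel merger, vowel merger)
No other proto-form is consistent with every reflex, so the reconstruction is *teshosbad.

*teshosbad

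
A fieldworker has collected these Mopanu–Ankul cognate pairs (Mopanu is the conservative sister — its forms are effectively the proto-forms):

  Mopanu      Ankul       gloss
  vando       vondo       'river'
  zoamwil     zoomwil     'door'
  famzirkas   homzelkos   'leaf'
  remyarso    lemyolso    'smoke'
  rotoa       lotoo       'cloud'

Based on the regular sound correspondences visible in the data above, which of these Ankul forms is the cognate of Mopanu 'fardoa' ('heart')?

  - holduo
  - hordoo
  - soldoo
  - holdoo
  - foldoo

famzirkas ~ homzelkos — Mopanu f corresponds to Ankul h word-initially before a back vowel.
remyarso ~ lemyolso — Mopanu a corresponds to Ankul o after a consonant, before r.
famzirkas ~ homzelkos, remyarso ~ lemyolso — Mopanu r corresponds to Ankul l after a vowel, before a consonant other than r, m, n, p, b, f, v.
rotoa ~ lotoo — Mopanu a corresponds to Ankul o word-finally.
Applying these to Mopanu 'fardoa':
  fardoa → hardoa   (f→h word-initially before a back vowel)
  hardoa → hordoa   (a→o after a consonant, before r)
  hordoa → holdoa   (r→l after a vowel, before a consonant other than r, m, n, p, b, f, v)
  holdoa → holdoo   (a→o word-finally)
So the Ankul cognate is 'holdoo'.

holdoo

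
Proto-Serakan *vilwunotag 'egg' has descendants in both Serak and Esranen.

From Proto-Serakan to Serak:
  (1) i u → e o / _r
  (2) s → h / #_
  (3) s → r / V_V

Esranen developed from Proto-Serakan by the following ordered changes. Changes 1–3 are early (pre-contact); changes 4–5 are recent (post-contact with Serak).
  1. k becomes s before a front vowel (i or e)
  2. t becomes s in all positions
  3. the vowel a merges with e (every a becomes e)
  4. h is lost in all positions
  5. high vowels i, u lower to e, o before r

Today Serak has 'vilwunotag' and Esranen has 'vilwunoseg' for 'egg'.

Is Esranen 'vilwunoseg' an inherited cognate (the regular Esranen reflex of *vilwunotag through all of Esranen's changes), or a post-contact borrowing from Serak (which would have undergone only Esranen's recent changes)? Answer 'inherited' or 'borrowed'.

inherited

If inherited, *vilwunotag would pass through all of Esranen's changes:
Esranen: start from *vilwunotag.
  rule 1: no change — vilwunotag
  rule 2 (unconditioned shift): vilwunotag → vilwunosag
  rule 3 (vowel merger): vilwunosag → vilwunoseg
  rule 4: no change — vilwunoseg
  rule 5: no change — vilwunoseg
  ⇒ Esranen vilwunoseg
If borrowed from Serak 'vilwunotag' after the early changes, it would undergo only the recent ones:
  rule 4 (h-loss): no change (vilwunotag)
  rule 5 (pre-rhotic lowering): no change (vilwunotag)
  ⇒ as a loan: vilwunotag
Esranen 'vilwunoseg' matches the inherited outcome exactly, so it is an inherited cognate, not a loan.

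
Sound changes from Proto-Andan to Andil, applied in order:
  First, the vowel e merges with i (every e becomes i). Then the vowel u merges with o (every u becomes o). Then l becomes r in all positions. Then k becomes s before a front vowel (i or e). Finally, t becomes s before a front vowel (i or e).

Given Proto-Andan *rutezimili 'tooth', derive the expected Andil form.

Andil: start from *rutezimili.
  rule 1 (vowel merger): rutezimili → rutizimili
  rule 2 (vowel merger): rutizimili → rotizimili
  rule 3 (unconditioned shift): rotizimili → rotizimiri
  rule 4: no change — rotizimiri
  rule 5 (palatalisation): rotizimiri → rosizimiri
  ⇒ Andil rosizimiri

rosizimiri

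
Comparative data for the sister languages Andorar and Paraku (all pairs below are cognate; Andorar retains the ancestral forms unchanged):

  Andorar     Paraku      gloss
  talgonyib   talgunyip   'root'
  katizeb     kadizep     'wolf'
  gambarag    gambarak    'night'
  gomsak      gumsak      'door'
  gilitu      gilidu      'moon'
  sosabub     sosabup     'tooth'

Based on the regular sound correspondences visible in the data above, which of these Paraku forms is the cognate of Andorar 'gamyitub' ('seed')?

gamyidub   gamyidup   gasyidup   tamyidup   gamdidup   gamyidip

gilitu ~ gilidu — Andorar t corresponds to Paraku d between vowels (before a back vowel).
talgonyib ~ talgunyip, katizeb ~ kadizep — Andorar b corresponds to Paraku p word-finally.
Applying these to Andorar 'gamyitub':
  gamyitub → gamyidub   (t→d between vowels (before a back vowel))
  gamyidub → gamyidup   (b→p word-finally)
So the Paraku cognate is 'gamyidup'.

gamyidup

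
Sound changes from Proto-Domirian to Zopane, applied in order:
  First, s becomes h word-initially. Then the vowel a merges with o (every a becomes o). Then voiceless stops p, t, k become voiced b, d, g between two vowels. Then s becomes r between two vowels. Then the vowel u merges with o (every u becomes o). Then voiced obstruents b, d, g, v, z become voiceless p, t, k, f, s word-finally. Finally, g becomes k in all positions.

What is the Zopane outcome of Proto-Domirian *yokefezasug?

Zopane: start from *yokefezasug.
  rule 1: no change — yokefezasug
  rule 2 (vowel merger): yokefezasug → yokefezosug
  rule 3 (intervocalic voicing): yokefezosug → yogefezosug
  rule 4 (rhotacism): yogefezosug → yogefezorug
  rule 5 (vowel merger): yogefezorug → yogefezorog
  rule 6 (final devoicing): yogefezorog → yogefezorok
  rule 7 (unconditioned shift): yogefezorok → yokefezorok
  ⇒ Zopane yokefezorok

yokefezorok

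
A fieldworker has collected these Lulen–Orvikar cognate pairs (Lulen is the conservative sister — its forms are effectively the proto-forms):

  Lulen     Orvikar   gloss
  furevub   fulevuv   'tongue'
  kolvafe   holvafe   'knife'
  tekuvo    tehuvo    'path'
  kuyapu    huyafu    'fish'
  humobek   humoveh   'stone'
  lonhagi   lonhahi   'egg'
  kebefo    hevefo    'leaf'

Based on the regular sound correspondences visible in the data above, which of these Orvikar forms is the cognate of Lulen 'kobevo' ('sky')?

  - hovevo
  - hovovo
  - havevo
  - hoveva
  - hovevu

hovevo

kolvafe ~ holvafe — Lulen k corresponds to Orvikar h word-initially before a back vowel.
humobek ~ humoveh, kebefo ~ hevefo — Lulen b corresponds to Orvikar v between vowels (before a front vowel).
Applying these to Lulen 'kobevo':
  kobevo → hobevo   (k→h word-initially before a back vowel)
  hobevo → hovevo   (b→v between vowels (before a front vowel))
So the Orvikar cognate is 'hovevo'.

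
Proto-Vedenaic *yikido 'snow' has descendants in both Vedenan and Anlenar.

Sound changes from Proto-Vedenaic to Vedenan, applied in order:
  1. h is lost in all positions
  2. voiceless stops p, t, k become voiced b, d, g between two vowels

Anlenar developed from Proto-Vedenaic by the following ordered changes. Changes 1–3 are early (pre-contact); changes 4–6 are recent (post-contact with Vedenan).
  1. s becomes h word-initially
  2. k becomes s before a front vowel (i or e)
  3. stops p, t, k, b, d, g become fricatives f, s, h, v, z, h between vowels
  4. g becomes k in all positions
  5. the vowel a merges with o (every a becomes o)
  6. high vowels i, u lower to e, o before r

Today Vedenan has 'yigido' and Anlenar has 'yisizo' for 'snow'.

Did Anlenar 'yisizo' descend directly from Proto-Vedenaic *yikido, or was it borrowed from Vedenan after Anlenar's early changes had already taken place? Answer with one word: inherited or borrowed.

If inherited, *yikido would pass through all of Anlenar's changes:
Anlenar: start from *yikido.
  rule 1: no change — yikido
  rule 2 (palatalisation): yikido → yisido
  rule 3 (intervocalic lenition): yisido → yisizo
  rule 4: no change — yisizo
  rule 5: no change — yisizo
  rule 6: no change — yisizo
  ⇒ Anlenar yisizo
If borrowed from Vedenan 'yigido' after the early changes, it would undergo only the recent ones:
  rule 4 (unconditioned shift): yigido → yikido
  rule 5 (vowel merger): no change (yikido)
  rule 6 (pre-rhotic lowering): no change (yikido)
  ⇒ as a loan: yikido
Anlenar 'yisizo' matches the inherited outcome exactly, so it is an inherited cognate, not a loan.

inherited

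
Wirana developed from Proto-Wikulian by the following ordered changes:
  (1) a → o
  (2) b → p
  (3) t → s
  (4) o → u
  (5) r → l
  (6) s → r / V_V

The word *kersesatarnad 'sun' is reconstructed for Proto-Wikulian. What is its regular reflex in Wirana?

Wirana: *kersesatarnad > kersesotornod > kersesosornod > kersesusurnud > kelsesusulnud > kelserurulnud  (by vowel merger, unconditioned shift, vowel merger, unconditioned shift, rhotacism)

kelserurulnud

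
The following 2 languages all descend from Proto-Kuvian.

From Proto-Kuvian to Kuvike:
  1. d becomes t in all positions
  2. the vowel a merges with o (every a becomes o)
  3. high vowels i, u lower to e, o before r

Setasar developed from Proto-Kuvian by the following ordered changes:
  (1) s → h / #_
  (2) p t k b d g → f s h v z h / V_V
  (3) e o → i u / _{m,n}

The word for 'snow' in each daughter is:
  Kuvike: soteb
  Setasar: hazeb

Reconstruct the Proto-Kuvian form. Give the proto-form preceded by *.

*sadeb

Position 2: Kuvike has o, Setasar has a. Setasar preserves a here (none of its changes turn any other segment into a), so the proto-segment is *a.
Position 3: Kuvike has t, Setasar has z. Taking the neighbouring segments as reconstructed: Kuvike t could go back to *t or *d; Setasar z could go back to *d or *z — the one source consistent with every daughter is *d.
This points to *sadeb. Verify forward in each daughter:
Kuvike: *sadeb > sateb > soteb  (by unconditioned shift, vowel merger)
Setasar: *sadeb
  sadeb → hadeb   [debuccalisation]
  hadeb → hazeb   [intervocalic lenition]
  hazeb (rule 3 does not apply)
  giving Setasar hazeb.
No other proto-form is consistent with every reflex, so the reconstruction is *sadeb.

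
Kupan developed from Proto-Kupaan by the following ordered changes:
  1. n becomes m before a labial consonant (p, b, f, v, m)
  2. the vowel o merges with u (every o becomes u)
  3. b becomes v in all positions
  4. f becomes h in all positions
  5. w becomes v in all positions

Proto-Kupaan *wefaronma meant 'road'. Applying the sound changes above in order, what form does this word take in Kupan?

Kupan: start from *wefaronma.
  rule 1 (nasal place assimilation): wefaronma → wefaromma
  rule 2 (vowel merger): wefaromma → wefarumma
  rule 3: no change — wefarumma
  rule 4 (unconditioned shift): wefarumma → weharumma
  rule 5 (unconditioned shift): weharumma → veharumma
  ⇒ Kupan veharumma

veharumma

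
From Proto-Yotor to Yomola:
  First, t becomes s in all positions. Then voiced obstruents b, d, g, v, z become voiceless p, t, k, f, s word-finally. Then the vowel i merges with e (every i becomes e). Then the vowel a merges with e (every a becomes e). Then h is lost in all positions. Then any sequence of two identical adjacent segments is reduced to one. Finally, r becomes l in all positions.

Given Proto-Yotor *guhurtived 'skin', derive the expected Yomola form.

gulsevet

Yomola: *guhurtived > guhursived > guhursivet > guhursevet > guursevet > gursevet > gulsevet  (by unconditioned shift, final devoicing, vowel merger, h-loss, degemination, unconditioned shift)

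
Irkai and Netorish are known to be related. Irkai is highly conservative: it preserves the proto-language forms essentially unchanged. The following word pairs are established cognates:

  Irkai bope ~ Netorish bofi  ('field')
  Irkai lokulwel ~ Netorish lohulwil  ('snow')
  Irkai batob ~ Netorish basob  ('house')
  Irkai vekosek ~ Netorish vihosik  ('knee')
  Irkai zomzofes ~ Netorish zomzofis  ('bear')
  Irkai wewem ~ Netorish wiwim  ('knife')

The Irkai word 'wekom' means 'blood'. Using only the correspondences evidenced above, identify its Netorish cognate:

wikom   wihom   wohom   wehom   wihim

wihom

lokulwel ~ lohulwil, vekosek ~ vihosik — Irkai e corresponds to Netorish i after a consonant, before a consonant other than r, m, n, p, b, f, v.
vekosek ~ vihosik — Irkai k corresponds to Netorish h between vowels (before a back vowel).
Applying these to Irkai 'wekom':
  wekom → wikom   (e→i after a consonant, before a consonant other than r, m, n, p, b, f, v)
  wikom → wihom   (k→h between vowels (before a back vowel))
So the Netorish cognate is 'wihom'.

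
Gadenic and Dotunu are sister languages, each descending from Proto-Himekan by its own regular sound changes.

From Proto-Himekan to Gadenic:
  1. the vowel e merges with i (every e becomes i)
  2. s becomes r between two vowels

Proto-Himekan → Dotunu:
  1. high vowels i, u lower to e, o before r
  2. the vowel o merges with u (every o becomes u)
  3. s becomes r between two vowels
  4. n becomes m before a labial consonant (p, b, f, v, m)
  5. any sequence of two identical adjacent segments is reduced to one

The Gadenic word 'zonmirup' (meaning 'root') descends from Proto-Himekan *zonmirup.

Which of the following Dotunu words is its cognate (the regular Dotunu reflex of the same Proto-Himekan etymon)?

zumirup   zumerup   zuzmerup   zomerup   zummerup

Dotunu: *zonmirup > zonmerup > zunmerup > zummerup > zumerup  (by pre-rhotic lowering, vowel merger, nasal place assimilation, degemination)
The other candidates each miss or misapply at least one Dotunu change.

zumerup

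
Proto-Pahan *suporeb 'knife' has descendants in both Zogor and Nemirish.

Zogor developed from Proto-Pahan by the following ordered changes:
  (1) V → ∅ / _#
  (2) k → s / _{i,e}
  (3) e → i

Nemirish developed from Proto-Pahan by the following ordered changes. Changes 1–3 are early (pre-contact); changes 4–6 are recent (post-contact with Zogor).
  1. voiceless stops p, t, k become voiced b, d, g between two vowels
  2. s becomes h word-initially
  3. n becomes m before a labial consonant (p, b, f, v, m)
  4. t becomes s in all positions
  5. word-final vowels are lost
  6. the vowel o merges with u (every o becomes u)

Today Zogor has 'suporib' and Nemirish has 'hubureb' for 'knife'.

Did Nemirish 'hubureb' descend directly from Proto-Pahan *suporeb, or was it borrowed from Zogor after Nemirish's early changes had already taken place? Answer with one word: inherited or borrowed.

inherited

If inherited, *suporeb would pass through all of Nemirish's changes:
Nemirish: *suporeb > suboreb > huboreb > hubureb  (by intervocalic voicing, debuccalisation, vowel merger)
If borrowed from Zogor 'suporib' after the early changes, it would undergo only the recent ones:
  rule 4 (unconditioned shift): no change (suporib)
  rule 5 (apocope): no change (suporib)
  rule 6 (vowel merger): suporib → supurib
  ⇒ as a loan: supurib
Nemirish 'hubureb' matches the inherited outcome exactly, so it is an inherited cognate, not a loan.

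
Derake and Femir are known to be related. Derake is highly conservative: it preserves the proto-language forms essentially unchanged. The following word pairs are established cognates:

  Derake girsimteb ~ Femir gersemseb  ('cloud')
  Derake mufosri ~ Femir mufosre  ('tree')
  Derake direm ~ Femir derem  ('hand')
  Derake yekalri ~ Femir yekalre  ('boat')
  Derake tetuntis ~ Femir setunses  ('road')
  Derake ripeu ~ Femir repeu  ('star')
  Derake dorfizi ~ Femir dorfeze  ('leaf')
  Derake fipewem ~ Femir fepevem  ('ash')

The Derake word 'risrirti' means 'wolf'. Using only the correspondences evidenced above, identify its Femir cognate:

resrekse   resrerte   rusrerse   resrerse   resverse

tetuntis ~ setunses, dorfizi ~ dorfeze — Derake i corresponds to Femir e after a consonant, before a consonant other than r, m, n, p, b, f, v.
girsimteb ~ gersemseb, direm ~ derem — Derake i corresponds to Femir e after a consonant, before r.
tetuntis ~ setunses — Derake t corresponds to Femir s after a consonant, before a front vowel.
mufosri ~ mufosre, yekalri ~ yekalre — Derake i corresponds to Femir e word-finally.
Applying these to Derake 'risrirti':
  risrirti → resrirti   (i→e after a consonant, before a consonant other than r, m, n, p, b, f, v)
  resrirti → resrerti   (i→e after a consonant, before r)
  resrerti → resrersi   (t→s after a consonant, before a front vowel)
  resrersi → resrerse   (i→e word-finally)
So the Femir cognate is 'resrerse'.

resrerse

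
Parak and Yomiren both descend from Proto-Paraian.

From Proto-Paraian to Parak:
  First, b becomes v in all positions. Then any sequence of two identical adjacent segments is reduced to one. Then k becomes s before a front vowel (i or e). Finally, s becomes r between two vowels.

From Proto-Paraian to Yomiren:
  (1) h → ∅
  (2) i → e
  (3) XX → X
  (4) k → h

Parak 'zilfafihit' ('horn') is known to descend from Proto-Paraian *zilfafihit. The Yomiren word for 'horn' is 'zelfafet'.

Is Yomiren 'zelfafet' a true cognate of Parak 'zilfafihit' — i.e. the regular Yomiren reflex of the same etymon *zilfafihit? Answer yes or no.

yes

Derive the expected Yomiren reflex of *zilfafihit:
Yomiren: *zilfafihit > zilfafiit > zelfafeet > zelfafet  (by h-loss, vowel merger, degemination)
Yomiren 'zelfafet' matches the regular reflex exactly, so the pair is cognate.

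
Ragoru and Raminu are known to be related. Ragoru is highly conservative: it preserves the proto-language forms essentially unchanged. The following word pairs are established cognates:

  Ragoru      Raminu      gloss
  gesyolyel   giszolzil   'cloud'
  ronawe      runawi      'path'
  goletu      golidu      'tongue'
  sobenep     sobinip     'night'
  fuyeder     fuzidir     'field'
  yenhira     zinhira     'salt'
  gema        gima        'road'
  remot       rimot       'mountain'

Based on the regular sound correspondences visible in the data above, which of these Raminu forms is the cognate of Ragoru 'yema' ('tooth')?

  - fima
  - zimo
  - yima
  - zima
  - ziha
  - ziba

yenhira ~ zinhira — Ragoru y corresponds to Raminu z word-initially before a front vowel.
gema ~ gima, remot ~ rimot — Ragoru e corresponds to Raminu i after a consonant, before a nasal.
Applying these to Ragoru 'yema':
  yema → zema   (y→z word-initially before a front vowel)
  zema → zima   (e→i after a consonant, before a nasal)
So the Raminu cognate is 'zima'.

zima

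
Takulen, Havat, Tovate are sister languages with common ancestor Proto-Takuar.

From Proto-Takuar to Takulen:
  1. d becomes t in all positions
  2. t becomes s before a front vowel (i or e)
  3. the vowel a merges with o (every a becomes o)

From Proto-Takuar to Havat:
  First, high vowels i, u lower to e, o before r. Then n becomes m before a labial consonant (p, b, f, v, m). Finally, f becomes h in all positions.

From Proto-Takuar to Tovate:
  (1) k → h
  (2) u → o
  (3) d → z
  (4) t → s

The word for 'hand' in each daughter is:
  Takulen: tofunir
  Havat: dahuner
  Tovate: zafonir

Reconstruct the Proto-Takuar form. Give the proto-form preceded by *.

*dafunir

Position 2: Takulen has o, Havat has a, Tovate has a. Havat preserves a here (none of its changes turn any other segment into a), so the proto-segment is *a.
Position 3: Takulen has f, Havat has h, Tovate has f. Takulen preserves f here (none of its changes turn any other segment into f), so the proto-segment is *f.
Position 4: Takulen has u, Havat has u, Tovate has o. Takulen preserves u here (none of its changes turn any other segment into u), so the proto-segment is *u.
Verify the candidate proto-form against each daughter:
Takulen: *dafunir > tafunir > tofunir  (by unconditioned shift, vowel merger)
Havat: *dafunir > dafuner > dahuner  (by pre-rhotic lowering, unconditioned shift)
Tovate: *dafunir > dafonir > zafonir  (by vowel merger, unconditioned shift)
No other proto-form is consistent with every reflex, so the reconstruction is *dafunir.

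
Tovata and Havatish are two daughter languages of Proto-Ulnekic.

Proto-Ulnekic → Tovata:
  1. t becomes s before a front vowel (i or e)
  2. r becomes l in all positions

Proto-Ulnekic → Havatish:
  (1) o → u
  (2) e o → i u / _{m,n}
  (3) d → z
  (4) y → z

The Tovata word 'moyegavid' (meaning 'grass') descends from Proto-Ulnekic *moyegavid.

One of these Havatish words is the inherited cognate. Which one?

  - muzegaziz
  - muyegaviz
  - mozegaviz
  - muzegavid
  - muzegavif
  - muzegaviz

muzegaviz

Havatish: *moyegavid > muyegavid > muyegaviz > muzegaviz  (by vowel merger, unconditioned shift, unconditioned shift)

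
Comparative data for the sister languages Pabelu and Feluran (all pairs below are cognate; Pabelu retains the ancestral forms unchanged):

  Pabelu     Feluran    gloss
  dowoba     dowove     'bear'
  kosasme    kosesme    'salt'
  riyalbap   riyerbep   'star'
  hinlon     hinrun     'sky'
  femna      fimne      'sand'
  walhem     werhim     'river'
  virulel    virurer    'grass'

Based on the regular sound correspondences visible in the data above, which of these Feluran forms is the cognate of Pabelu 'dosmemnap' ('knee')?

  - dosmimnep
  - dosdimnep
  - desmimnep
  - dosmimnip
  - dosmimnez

dosmimnep

femna ~ fimne, walhem ~ werhim — Pabelu e corresponds to Feluran i after a consonant, before a nasal.
riyalbap ~ riyerbep — Pabelu a corresponds to Feluran e after a consonant, before a labial obstruent.
Applying these to Pabelu 'dosmemnap':
  dosmemnap → dosmimnap   (e→i after a consonant, before a nasal)
  dosmimnap → dosmimnep   (a→e after a consonant, before a labial obstruent)
So the Feluran cognate is 'dosmimnep'.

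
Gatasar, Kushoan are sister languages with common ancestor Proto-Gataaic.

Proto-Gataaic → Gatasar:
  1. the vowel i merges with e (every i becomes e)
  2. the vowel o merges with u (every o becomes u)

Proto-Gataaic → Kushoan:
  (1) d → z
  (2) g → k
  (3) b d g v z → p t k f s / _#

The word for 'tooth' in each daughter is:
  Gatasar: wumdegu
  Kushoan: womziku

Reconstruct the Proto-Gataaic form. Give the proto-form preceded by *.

*womdigu

Position 4: Gatasar has d, Kushoan has z. Gatasar preserves d here (none of its changes turn any other segment into d), so the proto-segment is *d.
Position 2: Gatasar has u, Kushoan has o. Kushoan preserves o here (none of its changes turn any other segment into o), so the proto-segment is *o.
Position 6: Gatasar has g, Kushoan has k. Gatasar preserves g here (none of its changes turn any other segment into g), so the proto-segment is *g.
Continuing position by position gives *womdigu; check it forward:
Gatasar: *womdigu > womdegu > wumdegu  (by vowel merger, vowel merger)
Kushoan: *womdigu > womzigu > womziku  (by unconditioned shift, unconditioned shift)
Only *womdigu yields all of Gatasar wumdegu, Kushoan womziku.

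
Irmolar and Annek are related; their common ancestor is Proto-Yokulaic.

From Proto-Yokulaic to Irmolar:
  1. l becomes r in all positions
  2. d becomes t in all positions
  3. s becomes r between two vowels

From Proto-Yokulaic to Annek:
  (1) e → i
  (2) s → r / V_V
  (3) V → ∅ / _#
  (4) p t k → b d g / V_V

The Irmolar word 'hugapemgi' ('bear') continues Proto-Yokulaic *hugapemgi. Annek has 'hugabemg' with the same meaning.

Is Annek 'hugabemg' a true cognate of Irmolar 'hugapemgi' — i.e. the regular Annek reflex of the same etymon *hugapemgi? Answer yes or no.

no

Derive the expected Annek reflex of *hugapemgi:
Annek: *hugapemgi
  hugapemgi → hugapimgi   [vowel merger]
  hugapimgi (rule 2 does not apply)
  hugapimgi → hugapimg   [apocope]
  hugapimg → hugabimg   [intervocalic voicing]
  giving Annek hugabimg.
The regular Annek reflex would be 'hugabimg', but the attested form is 'hugabemg'. The correspondence is irregular, so they are not cognates (the Annek form has a different source).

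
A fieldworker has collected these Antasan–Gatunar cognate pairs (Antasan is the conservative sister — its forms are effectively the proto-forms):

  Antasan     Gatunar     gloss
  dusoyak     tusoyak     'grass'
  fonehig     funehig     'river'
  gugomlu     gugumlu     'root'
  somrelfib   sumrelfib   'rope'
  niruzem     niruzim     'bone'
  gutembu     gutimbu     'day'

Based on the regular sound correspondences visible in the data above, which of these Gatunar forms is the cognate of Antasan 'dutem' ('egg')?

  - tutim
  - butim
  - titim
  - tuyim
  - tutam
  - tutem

dusoyak ~ tusoyak — Antasan d corresponds to Gatunar t word-initially before a back vowel.
niruzem ~ niruzim, gutembu ~ gutimbu — Antasan e corresponds to Gatunar i after a consonant, before a nasal.
Applying these to Antasan 'dutem':
  dutem → tutem   (d→t word-initially before a back vowel)
  tutem → tutim   (e→i after a consonant, before a nasal)
So the Gatunar cognate is 'tutim'.

tutim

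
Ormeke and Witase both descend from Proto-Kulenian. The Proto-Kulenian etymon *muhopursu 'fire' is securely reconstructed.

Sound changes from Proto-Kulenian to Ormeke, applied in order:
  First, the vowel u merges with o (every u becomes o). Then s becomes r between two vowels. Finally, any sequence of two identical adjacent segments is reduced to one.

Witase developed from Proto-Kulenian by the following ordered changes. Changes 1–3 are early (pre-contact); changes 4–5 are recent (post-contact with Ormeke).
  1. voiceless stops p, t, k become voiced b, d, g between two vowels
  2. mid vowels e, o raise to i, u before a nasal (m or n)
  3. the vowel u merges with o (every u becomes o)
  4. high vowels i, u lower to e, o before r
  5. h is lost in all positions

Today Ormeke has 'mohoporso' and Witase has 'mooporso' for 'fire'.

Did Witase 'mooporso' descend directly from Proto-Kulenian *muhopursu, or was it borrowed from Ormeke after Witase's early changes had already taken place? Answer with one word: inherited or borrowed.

If inherited, *muhopursu would pass through all of Witase's changes:
Witase: *muhopursu
  muhopursu → muhobursu   [intervocalic voicing]
  muhobursu (rule 2 does not apply)
  muhobursu → mohoborso   [vowel merger]
  mohoborso (rule 4 does not apply)
  mohoborso → mooborso   [h-loss]
  giving Witase mooborso.
If borrowed from Ormeke 'mohoporso' after the early changes, it would undergo only the recent ones:
  rule 4 (pre-rhotic lowering): no change (mohoporso)
  rule 5 (h-loss): mohoporso → mooporso
  ⇒ as a loan: mooporso
Witase 'mooporso' matches the loan outcome 'mooporso', not the inherited 'mooborso' — it skipped the early Witase changes, so it was borrowed from Ormeke.

borrowed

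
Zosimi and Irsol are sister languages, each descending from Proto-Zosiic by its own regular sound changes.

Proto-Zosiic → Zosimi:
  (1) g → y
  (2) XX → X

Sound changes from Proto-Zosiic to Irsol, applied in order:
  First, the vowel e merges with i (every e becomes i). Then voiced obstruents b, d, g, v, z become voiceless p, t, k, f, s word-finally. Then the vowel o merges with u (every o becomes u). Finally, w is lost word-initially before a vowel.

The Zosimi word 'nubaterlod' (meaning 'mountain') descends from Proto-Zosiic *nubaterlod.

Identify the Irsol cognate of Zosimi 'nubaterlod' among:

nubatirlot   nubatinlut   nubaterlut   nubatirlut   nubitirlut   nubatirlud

nubatirlut

Irsol: *nubaterlod
  nubaterlod → nubatirlod   [vowel merger]
  nubatirlod → nubatirlot   [final devoicing]
  nubatirlot → nubatirlut   [vowel merger]
  nubatirlut (rule 4 does not apply)
  giving Irsol nubatirlut.
Only 'nubatirlut' matches the regular Irsol development of *nubaterlod.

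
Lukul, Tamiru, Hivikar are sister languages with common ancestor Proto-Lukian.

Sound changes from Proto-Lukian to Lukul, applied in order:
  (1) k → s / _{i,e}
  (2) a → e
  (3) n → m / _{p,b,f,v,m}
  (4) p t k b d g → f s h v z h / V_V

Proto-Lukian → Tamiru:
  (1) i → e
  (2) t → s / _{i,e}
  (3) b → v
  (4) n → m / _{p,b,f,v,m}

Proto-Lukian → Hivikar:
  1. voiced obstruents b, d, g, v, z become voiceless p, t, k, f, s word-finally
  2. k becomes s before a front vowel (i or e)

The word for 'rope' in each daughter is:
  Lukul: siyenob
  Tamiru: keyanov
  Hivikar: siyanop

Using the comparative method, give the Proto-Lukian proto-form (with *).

*kiyanob

Position 1: Lukul has s, Tamiru has k, Hivikar has s. Tamiru preserves k here (none of its changes turn any other segment into k), so the proto-segment is *k.
Position 7: Lukul has b, Tamiru has v, Hivikar has p. Lukul preserves b here (none of its changes turn any other segment into b), so the proto-segment is *b.
Position 2: Lukul has i, Tamiru has e, Hivikar has i. Lukul preserves i here (none of its changes turn any other segment into i), so the proto-segment is *i.
Continuing position by position gives *kiyanob; check it forward:
Lukul: start from *kiyanob.
  rule 1 (palatalisation): kiyanob → siyanob
  rule 2 (vowel merger): siyanob → siyenob
  rule 3: no change — siyenob
  rule 4: no change — siyenob
  ⇒ Lukul siyenob
Tamiru: *kiyanob
  kiyanob → keyanob   [vowel merger]
  keyanob (rule 2 does not apply)
  keyanob → keyanov   [unconditioned shift]
  keyanov (rule 4 does not apply)
  giving Tamiru keyanov.
Hivikar: *kiyanob > kiyanop > siyanop  (by final devoicing, palatalisation)
*kiyanob is the unique common source.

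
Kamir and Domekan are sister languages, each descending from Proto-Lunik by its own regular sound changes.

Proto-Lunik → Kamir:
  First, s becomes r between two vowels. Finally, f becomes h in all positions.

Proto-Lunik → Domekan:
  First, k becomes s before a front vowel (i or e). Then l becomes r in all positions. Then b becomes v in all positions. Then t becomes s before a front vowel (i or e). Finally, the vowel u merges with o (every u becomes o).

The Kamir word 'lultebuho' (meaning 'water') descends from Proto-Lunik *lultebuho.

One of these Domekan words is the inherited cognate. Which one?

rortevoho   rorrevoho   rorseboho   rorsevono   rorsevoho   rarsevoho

rorsevoho

Domekan: *lultebuho > rurtebuho > rurtevuho > rursevuho > rorsevoho  (by unconditioned shift, unconditioned shift, palatalisation, vowel merger)
Among the options, 'rorsevoho' alone shows every Domekan change applied in order.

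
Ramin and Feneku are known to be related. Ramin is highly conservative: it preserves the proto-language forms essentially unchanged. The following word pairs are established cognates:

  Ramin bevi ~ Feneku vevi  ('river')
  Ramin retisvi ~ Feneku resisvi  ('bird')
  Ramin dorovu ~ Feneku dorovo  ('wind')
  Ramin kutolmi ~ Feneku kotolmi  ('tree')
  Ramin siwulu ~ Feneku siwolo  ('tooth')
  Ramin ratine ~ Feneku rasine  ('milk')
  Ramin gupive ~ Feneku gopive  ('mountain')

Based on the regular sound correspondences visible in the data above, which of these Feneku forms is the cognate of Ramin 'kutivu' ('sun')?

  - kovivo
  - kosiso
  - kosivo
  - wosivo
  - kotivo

kosivo

kutolmi ~ kotolmi, siwulu ~ siwolo — Ramin u corresponds to Feneku o after a consonant, before a consonant other than r, m, n, p, b, f, v.
retisvi ~ resisvi, ratine ~ rasine — Ramin t corresponds to Feneku s between vowels (before a front vowel).
dorovu ~ dorovo, siwulu ~ siwolo — Ramin u corresponds to Feneku o word-finally.
Applying these to Ramin 'kutivu':
  kutivu → kotivu   (u→o after a consonant, before a consonant other than r, m, n, p, b, f, v)
  kotivu → kosivu   (t→s between vowels (before a front vowel))
  kosivu → kosivo   (u→o word-finally)
So the Feneku cognate is 'kosivo'.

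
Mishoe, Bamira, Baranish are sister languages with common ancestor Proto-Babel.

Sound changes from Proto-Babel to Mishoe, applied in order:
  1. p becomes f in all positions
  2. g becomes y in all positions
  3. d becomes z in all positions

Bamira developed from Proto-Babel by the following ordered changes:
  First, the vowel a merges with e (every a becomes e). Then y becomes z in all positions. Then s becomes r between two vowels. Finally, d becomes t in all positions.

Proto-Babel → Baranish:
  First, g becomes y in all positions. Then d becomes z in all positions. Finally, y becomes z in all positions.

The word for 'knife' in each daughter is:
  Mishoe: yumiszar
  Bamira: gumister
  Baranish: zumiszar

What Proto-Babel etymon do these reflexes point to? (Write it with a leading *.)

*gumisdar

Position 7: Mishoe has a, Bamira has e, Baranish has a. Mishoe preserves a here (none of its changes turn any other segment into a), so the proto-segment is *a.
Position 6: Mishoe has z, Bamira has t, Baranish has z. Taking the neighbouring segments as reconstructed: Mishoe z could go back to *d or *z; Bamira t could go back to *t or *d; Baranish z could go back to *d or *g or *z or *y — the one source consistent with every daughter is *d.
Position 1: Mishoe has y, Bamira has g, Baranish has z. Bamira preserves g here (none of its changes turn any other segment into g), so the proto-segment is *g.
The remaining positions agree across the daughters. Check the candidate against every language:
Mishoe: start from *gumisdar.
  rule 1: no change — gumisdar
  rule 2 (unconditioned shift): gumisdar → yumisdar
  rule 3 (unconditioned shift): yumisdar → yumiszar
  ⇒ Mishoe yumiszar
Bamira: *gumisdar > gumisder > gumister  (by vowel merger, unconditioned shift)
Baranish: *gumisdar
  gumisdar → yumisdar   [unconditioned shift]
  yumisdar → yumiszar   [unconditioned shift]
  yumiszar → zumiszar   [unconditioned shift]
  giving Baranish zumiszar.
No other proto-form is consistent with every reflex, so the reconstruction is *gumisdar.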